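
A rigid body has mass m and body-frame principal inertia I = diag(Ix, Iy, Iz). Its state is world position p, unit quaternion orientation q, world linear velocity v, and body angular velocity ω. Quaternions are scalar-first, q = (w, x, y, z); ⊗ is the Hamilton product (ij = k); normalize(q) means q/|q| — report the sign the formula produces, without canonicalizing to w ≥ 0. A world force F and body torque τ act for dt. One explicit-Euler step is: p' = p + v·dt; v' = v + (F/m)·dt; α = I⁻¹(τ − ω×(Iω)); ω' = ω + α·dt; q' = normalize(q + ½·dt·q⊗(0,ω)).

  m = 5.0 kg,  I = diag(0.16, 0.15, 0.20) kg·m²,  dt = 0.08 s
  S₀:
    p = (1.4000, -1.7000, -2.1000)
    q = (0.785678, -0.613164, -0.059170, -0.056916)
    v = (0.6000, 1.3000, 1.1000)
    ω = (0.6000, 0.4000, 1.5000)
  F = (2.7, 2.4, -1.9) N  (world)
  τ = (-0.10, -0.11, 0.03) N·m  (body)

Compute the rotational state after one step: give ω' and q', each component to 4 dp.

gyro term ω×Iω = (0.0300, -0.0360, -0.0024)
angular accel α = (-0.8125, -0.4933, 0.1620)
ω' = ω + α·dt = (0.5350, 0.3605, 1.5130)
2q̇ = q⊗(0,ω) = (0.4769404, 0.4054182, 1.1998676, 0.9687534)
updated quaternion q' = (0.8030, -0.5956, -0.0112, -0.0181)

ω' = (0.5350, 0.3605, 1.5130)
q' = (0.8030, -0.5956, -0.0112, -0.0181)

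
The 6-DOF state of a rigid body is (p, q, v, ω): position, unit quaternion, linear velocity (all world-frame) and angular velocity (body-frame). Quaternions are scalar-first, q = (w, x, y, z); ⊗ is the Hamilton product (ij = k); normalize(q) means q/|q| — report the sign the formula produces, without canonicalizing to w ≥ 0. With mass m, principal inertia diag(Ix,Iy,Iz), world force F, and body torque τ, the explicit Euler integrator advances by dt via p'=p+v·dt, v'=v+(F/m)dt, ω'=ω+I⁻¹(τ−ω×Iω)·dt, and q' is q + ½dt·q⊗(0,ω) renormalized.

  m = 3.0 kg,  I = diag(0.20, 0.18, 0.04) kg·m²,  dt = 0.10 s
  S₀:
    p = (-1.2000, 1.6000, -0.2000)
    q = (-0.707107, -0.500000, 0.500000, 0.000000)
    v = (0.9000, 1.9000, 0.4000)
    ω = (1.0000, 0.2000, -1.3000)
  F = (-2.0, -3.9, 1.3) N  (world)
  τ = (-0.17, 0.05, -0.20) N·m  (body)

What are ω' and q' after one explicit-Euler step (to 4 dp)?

precession coupling ω×(Iω) = (0.0364, -0.2080, -0.0040)
α = I⁻¹(τ − ω×Iω) = (-1.0320, 1.4333, -4.9000)
ω' = ω + α·dt = (0.8968, 0.3433, -1.7900)
2q̇ = q⊗(0,ω) = (0.4000000, -1.3571070, -0.7914214, 0.3192391)
q + ½dt·q⊗(0,ω), renormalized = (-0.6848, -0.5659, 0.4589, 0.0159)

ω' = (0.8968, 0.3433, -1.7900)
q' = (-0.6848, -0.5659, 0.4589, 0.0159)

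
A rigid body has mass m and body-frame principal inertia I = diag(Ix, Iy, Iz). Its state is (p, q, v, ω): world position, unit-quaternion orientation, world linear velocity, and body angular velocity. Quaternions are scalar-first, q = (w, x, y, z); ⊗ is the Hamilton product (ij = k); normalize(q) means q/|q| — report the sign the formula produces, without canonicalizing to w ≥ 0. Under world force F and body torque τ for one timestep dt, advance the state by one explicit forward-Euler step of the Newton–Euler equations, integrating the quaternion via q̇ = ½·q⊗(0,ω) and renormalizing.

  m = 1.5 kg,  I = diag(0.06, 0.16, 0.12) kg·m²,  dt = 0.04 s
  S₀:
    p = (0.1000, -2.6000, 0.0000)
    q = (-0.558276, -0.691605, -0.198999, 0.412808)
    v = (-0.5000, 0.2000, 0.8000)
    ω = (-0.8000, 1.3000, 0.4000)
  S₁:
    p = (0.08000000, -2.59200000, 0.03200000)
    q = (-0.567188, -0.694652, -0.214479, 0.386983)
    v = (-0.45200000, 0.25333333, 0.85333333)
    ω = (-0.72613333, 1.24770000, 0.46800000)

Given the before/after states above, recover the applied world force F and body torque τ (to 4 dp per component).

F = (1.8000, 2.0000, 2.0000)
τ = (0.0900, -0.1900, 0.1000)

Δv = v₁−v₀ = (0.04800000, 0.05333333, 0.05333333)
F = m·Δv/dt = (1.8000, 2.0000, 2.0000)
Δω = ω₁−ω₀ = (0.07386667, -0.05230000, 0.06800000)
gyro term ω₀×Iω₀ = (-0.0208, 0.0192, -0.1040)
applied torque τ = (0.0900, -0.1900, 0.1000)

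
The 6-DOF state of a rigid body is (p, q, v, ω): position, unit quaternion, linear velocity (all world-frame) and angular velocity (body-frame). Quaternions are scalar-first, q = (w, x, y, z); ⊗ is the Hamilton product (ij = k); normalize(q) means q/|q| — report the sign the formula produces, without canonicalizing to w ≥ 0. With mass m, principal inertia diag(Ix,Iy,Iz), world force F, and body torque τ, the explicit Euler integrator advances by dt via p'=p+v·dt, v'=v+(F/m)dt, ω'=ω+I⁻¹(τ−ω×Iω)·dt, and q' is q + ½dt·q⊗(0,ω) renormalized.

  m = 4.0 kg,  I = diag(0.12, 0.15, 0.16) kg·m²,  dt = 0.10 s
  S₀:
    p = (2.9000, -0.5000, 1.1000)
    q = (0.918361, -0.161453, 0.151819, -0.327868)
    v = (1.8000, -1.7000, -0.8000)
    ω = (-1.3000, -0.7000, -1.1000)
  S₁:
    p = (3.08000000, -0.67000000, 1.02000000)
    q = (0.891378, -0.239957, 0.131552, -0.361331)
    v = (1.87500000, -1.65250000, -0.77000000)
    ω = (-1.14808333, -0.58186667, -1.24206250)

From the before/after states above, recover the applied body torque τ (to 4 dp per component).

rate change Δω = (0.15191667, 0.11813333, -0.14206250)
precession coupling = (0.0077, -0.0572, 0.0273)
I·α + gyro = (0.1900, 0.1200, -0.2000)

τ = (0.1900, 0.1200, -0.2000)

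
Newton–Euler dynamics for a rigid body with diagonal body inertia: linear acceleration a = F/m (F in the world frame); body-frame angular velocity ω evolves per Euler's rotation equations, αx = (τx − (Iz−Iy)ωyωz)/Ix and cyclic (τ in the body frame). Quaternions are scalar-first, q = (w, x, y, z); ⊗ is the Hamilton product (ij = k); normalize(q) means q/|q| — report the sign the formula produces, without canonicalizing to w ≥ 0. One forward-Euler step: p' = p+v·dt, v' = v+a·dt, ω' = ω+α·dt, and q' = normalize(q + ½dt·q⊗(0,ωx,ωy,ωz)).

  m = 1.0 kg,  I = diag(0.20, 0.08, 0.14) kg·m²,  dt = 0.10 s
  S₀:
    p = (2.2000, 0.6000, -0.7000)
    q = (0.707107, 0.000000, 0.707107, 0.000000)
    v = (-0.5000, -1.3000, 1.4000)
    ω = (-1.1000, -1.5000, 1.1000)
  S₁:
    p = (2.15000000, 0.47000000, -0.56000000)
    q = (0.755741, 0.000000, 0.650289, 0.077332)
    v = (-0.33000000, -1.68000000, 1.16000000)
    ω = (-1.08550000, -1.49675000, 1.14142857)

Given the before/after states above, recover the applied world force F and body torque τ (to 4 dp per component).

F = (1.7000, -3.8000, -2.4000)
τ = (-0.0700, -0.0700, -0.1400)

Δv = v₁−v₀ = (0.17000000, -0.38000000, -0.24000000)
m·(v₁−v₀)/dt = (1.7000, -3.8000, -2.4000)
Δω = ω₁−ω₀ = (0.01450000, 0.00325000, 0.04142857)
gyro term ω₀×Iω₀ = (-0.0990, -0.0726, -0.1980)
I·α + gyro = (-0.0700, -0.0700, -0.1400)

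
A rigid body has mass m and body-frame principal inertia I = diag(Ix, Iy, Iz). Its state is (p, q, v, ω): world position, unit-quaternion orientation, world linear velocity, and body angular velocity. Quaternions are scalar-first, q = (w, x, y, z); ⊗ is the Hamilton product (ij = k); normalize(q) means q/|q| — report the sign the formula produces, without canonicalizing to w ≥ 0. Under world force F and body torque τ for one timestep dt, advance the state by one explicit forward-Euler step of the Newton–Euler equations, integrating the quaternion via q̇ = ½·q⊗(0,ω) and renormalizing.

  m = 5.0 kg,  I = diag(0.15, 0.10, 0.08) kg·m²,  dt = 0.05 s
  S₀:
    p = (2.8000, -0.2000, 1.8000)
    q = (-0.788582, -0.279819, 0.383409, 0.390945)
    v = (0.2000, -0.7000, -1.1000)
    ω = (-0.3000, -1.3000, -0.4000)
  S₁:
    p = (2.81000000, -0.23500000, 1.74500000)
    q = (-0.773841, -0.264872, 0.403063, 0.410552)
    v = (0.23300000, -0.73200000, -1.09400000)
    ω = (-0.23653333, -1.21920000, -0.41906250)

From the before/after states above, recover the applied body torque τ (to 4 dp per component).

τ = (0.1800, 0.1700, -0.0500)

rate change Δω = (0.06346667, 0.08080000, -0.01906250)
applied torque τ = (0.1800, 0.1700, -0.0500)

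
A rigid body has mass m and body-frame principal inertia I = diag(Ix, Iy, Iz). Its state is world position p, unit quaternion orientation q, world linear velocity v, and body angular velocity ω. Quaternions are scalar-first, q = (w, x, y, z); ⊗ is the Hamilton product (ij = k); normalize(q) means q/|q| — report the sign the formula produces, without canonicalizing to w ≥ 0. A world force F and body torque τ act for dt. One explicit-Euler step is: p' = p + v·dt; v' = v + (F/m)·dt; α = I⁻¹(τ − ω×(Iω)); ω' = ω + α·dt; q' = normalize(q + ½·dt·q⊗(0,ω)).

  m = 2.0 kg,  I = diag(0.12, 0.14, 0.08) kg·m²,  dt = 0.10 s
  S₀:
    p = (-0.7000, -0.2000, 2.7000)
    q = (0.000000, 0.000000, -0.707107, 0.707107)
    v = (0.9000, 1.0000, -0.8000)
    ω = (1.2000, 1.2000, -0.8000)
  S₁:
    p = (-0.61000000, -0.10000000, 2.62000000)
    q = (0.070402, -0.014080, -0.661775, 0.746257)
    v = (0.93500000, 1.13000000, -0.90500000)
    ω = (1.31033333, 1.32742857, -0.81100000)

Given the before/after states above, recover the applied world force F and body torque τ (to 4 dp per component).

F = (0.7000, 2.6000, -2.1000)
τ = (0.1900, 0.1400, 0.0200)

Δω = ω₁−ω₀ = (0.11033333, 0.12742857, -0.01100000)
I·α + gyro = (0.1900, 0.1400, 0.0200)
Δv = v₁−v₀ = (0.03500000, 0.13000000, -0.10500000)
F = m·Δv/dt = (0.7000, 2.6000, -2.1000)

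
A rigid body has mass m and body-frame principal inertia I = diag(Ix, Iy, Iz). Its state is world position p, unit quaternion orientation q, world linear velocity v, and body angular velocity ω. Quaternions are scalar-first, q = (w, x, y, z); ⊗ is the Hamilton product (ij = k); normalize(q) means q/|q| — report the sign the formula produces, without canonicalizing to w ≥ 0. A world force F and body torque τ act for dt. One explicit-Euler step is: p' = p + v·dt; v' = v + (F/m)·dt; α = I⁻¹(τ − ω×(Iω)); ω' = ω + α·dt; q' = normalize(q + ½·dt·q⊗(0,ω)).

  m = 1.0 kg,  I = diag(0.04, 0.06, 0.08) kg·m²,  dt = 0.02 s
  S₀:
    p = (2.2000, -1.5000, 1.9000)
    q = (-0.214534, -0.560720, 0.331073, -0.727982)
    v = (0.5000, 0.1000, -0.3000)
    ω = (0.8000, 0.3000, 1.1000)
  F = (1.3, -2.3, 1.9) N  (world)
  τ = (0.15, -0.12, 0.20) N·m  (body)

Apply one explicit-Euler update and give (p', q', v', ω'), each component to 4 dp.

p' = (2.2100, -1.4980, 1.8940)
q' = (-0.2030, -0.5566, 0.3307, -0.7346)
v' = (0.5260, 0.0540, -0.2620)
ω' = (0.8717, 0.2717, 1.1488)

gyro term ω×Iω = (0.0066, -0.0352, 0.0048)
α = I⁻¹(τ − ω×Iω) = (3.5850, -1.4133, 2.4400)
new body rate ω' = (0.8717, 0.2717, 1.1488)
q⊗(0,ω) = (1.1500343, 0.4109477, -0.0299538, -0.6690618)
q' = normalize(q + ½dt·q⊗(0,ω)) = (-0.2030, -0.5566, 0.3307, -0.7346)
a = (1.3000, -2.3000, 1.9000)
p' = p + v·dt = (2.2100, -1.4980, 1.8940)
v' = v + a·dt = (0.5260, 0.0540, -0.2620)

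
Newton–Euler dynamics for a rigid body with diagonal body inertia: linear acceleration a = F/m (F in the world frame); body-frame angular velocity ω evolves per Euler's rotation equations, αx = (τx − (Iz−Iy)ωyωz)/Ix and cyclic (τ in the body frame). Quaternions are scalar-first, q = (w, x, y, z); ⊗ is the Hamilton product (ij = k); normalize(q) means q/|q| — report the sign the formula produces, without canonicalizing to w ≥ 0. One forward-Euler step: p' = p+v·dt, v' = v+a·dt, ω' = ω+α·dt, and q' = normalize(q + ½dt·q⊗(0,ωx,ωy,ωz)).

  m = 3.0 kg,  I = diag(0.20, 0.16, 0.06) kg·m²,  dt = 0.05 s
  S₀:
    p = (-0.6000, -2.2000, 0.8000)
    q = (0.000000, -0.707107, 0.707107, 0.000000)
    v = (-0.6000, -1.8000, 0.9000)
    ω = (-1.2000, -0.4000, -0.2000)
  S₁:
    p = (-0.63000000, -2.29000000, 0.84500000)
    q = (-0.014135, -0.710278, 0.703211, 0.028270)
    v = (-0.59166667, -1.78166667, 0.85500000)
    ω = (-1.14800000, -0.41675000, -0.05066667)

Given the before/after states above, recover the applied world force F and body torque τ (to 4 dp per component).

v₁ − v₀ = (0.00833333, 0.01833333, -0.04500000)
applied force F = (0.5000, 1.1000, -2.7000)
rate change Δω = (0.05200000, -0.01675000, 0.14933333)
ω₀×(Iω₀) = (-0.0080, 0.0336, -0.0192)
I·α + gyro = (0.2000, -0.0200, 0.1600)

F = (0.5000, 1.1000, -2.7000)
τ = (0.2000, -0.0200, 0.1600)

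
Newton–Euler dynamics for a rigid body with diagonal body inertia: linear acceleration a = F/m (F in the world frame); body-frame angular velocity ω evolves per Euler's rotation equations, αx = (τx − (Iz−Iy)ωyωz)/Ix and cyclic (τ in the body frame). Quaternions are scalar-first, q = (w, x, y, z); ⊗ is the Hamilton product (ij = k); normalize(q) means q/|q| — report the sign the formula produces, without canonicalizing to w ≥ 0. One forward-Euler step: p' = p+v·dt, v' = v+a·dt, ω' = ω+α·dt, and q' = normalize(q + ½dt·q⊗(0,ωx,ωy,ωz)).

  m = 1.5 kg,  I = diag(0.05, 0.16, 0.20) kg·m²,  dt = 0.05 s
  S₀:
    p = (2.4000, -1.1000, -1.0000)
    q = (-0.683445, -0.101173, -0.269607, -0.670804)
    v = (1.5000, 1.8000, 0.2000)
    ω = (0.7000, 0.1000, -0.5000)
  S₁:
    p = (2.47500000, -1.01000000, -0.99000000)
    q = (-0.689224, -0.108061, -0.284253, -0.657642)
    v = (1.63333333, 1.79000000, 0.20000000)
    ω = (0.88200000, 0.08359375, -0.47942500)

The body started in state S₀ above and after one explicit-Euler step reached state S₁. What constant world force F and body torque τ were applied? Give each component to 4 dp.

Δv = v₁−v₀ = (0.13333333, -0.01000000, 0.00000000)
m·(v₁−v₀)/dt = (4.0000, -0.3000, 0.0000)
rate change Δω = (0.18200000, -0.01640625, 0.02057500)
τ = I·(Δω/dt) + ω₀×(Iω₀) = (0.1800, 0.0000, 0.0900)

F = (4.0000, -0.3000, 0.0000)
τ = (0.1800, 0.0000, 0.0900)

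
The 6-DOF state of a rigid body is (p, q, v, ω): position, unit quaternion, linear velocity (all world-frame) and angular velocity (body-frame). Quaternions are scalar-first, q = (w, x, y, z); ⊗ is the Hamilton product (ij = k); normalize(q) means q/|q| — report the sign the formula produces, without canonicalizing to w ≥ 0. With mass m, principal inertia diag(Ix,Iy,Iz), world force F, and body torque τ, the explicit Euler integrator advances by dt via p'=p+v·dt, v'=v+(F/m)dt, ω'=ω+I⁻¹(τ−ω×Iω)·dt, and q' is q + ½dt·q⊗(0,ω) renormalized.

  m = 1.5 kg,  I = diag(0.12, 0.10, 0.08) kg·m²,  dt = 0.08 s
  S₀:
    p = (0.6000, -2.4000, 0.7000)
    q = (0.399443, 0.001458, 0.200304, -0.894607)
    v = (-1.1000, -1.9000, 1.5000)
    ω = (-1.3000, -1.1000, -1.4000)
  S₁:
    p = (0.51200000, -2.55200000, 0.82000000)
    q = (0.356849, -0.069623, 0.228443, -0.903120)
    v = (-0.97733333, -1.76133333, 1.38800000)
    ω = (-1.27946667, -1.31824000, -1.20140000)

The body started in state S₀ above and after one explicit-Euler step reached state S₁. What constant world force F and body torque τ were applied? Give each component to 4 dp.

rate change Δω = (0.02053333, -0.21824000, 0.19860000)
τ = I·(Δω/dt) + ω₀×(Iω₀) = (0.0000, -0.2000, 0.1700)
velocity change Δv = (0.12266667, 0.13866667, -0.11200000)
F = m·Δv/dt = (2.3000, 2.6000, -2.1000)

F = (2.3000, 2.6000, -2.1000)
τ = (0.0000, -0.2000, 0.1700)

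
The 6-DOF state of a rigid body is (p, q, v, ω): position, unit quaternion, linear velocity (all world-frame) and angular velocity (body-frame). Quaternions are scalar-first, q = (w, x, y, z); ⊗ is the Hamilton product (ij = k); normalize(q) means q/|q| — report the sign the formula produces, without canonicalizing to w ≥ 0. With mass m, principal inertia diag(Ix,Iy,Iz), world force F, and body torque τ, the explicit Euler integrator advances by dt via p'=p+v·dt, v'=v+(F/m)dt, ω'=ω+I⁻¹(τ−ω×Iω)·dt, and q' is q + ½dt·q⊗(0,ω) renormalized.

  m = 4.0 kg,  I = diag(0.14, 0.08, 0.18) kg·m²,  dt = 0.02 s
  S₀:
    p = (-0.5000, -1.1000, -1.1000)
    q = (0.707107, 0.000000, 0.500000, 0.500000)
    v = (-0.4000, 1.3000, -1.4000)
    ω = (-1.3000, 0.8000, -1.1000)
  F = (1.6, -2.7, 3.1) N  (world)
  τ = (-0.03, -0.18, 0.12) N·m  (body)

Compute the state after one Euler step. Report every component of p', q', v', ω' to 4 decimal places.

p' = (-0.5080, -1.0740, -1.1280)
q' = (0.7085, -0.0187, 0.4991, 0.4986)
v' = (-0.3920, 1.2865, -1.3845)
ω' = (-1.2917, 0.7693, -1.0936)

precession coupling ω×(Iω) = (-0.0880, -0.0572, 0.0624)
(τ − ω×Iω)/I = (0.4143, -1.5350, 0.3200)
new body rate ω' = (-1.2917, 0.7693, -1.0936)
Hamilton product q⊗(0,ω) = (0.1500000, -1.8692391, -0.0843144, -0.1278177)
updated quaternion q' = (0.7085, -0.0187, 0.4991, 0.4986)
linear accel F/m = (0.4000, -0.6750, 0.7750)
new position p' = (-0.5080, -1.0740, -1.1280)
new velocity v' = (-0.3920, 1.2865, -1.3845)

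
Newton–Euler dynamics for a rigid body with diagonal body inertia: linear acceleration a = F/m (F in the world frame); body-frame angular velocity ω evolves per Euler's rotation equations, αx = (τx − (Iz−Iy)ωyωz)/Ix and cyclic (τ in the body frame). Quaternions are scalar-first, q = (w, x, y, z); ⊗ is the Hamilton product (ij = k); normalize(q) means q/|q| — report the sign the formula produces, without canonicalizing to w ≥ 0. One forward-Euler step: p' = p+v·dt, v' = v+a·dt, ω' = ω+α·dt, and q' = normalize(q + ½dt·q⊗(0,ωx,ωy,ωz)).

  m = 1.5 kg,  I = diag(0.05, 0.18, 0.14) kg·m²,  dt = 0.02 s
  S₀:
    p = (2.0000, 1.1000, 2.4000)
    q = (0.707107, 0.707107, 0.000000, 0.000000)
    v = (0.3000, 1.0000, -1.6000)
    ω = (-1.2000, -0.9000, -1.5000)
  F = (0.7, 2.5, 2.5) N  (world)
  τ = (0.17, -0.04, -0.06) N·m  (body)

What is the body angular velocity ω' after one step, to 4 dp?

ω' = (-1.1104, -0.8864, -1.5286)

precession coupling ω×(Iω) = (-0.0540, -0.1620, 0.1404)
(τ − ω×Iω)/I = (4.4800, 0.6778, -1.4314)
new body rate ω' = (-1.1104, -0.8864, -1.5286)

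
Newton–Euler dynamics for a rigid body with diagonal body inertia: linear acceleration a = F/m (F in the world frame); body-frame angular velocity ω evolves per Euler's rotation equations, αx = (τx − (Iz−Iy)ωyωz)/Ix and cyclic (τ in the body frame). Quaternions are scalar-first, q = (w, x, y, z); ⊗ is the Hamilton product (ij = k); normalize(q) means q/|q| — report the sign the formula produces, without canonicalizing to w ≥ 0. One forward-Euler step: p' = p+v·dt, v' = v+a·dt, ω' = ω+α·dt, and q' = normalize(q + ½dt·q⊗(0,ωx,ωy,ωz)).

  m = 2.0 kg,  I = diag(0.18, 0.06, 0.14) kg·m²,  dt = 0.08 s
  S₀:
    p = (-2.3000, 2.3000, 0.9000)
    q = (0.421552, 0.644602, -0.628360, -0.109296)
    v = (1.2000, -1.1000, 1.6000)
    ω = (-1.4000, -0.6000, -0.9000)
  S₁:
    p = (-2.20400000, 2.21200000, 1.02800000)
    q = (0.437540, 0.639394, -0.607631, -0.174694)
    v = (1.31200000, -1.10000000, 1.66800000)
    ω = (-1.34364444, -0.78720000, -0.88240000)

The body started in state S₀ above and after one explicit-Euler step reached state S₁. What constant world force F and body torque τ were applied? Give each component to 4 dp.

Δv = v₁−v₀ = (0.11200000, 0.00000000, 0.06800000)
F = m·Δv/dt = (2.8000, 0.0000, 1.7000)
ω₁ − ω₀ = (0.05635556, -0.18720000, 0.01760000)
gyro term ω₀×Iω₀ = (0.0432, 0.0504, -0.1008)
I·α + gyro = (0.1700, -0.0900, -0.0700)

F = (2.8000, 0.0000, 1.7000)
τ = (0.1700, -0.0900, -0.0700)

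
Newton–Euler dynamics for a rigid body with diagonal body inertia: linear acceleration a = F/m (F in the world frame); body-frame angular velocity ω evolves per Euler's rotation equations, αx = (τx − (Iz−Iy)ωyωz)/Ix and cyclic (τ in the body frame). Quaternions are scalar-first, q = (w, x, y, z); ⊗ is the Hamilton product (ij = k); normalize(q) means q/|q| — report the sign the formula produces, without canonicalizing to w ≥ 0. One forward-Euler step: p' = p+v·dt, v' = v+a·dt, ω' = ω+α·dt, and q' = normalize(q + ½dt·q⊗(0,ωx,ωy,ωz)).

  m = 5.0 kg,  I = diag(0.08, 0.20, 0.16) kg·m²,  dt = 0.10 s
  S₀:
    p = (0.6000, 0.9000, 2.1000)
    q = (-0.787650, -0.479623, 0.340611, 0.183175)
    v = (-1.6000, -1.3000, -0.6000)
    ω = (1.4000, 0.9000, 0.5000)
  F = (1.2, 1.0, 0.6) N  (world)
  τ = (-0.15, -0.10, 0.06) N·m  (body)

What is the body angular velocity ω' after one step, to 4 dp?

angular accel α = (-1.6500, -0.2200, -0.5700)
ω' = ω + α·dt = (1.2350, 0.8780, 0.4430)

ω' = (1.2350, 0.8780, 0.4430)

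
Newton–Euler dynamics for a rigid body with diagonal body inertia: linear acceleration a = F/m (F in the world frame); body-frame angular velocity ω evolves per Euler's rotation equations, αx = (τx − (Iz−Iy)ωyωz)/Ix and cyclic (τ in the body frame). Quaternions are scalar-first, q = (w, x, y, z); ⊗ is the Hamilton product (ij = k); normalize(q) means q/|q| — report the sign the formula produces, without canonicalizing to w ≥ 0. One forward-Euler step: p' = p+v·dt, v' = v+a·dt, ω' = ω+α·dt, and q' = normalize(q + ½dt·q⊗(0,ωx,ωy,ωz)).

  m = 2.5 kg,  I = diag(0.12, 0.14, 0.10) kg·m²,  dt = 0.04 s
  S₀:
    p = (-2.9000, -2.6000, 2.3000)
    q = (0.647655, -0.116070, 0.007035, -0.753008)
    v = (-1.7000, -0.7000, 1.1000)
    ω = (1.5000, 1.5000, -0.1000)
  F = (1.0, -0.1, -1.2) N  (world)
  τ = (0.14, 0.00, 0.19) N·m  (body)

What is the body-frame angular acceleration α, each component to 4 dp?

α = (1.1167, 0.0214, 1.4500)

precession coupling ω×(Iω) = (0.0060, -0.0030, 0.0450)
(τ − ω×Iω)/I = (1.1167, 0.0214, 1.4500)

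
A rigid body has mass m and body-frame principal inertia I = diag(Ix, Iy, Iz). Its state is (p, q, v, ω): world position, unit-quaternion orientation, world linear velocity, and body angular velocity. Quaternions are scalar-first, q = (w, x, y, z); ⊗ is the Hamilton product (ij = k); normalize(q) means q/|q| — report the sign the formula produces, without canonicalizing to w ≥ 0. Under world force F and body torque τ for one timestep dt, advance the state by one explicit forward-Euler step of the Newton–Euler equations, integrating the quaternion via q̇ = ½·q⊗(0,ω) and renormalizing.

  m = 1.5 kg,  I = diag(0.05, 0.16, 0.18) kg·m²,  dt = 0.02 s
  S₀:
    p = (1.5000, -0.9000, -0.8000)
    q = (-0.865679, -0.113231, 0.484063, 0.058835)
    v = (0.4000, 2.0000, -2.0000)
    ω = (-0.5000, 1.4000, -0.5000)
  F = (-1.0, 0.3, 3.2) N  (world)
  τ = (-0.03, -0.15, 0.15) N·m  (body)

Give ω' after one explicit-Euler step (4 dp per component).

ω' = (-0.5064, 1.3853, -0.4748)

ω×(Iω) gyroscopic = (-0.0140, -0.0325, -0.0770)
angular accel α = (-0.3200, -0.7344, 1.2611)
ω' = ω + α·dt = (-0.5064, 1.3853, -0.4748)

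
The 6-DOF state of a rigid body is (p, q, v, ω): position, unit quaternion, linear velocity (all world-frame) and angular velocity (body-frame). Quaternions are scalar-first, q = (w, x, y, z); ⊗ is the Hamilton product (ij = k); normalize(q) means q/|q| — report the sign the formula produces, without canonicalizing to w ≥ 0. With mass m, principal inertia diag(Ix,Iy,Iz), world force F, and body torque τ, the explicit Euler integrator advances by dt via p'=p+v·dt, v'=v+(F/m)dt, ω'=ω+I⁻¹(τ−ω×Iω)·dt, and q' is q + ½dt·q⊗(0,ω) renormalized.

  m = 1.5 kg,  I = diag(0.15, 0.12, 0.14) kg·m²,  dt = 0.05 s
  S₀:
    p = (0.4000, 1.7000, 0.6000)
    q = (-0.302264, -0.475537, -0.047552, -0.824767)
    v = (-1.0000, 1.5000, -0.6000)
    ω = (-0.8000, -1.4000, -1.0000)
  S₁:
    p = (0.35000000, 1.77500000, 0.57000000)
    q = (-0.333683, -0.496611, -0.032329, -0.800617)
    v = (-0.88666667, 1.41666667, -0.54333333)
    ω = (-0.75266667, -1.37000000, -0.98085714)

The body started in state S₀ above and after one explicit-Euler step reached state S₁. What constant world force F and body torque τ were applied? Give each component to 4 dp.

F = (3.4000, -2.5000, 1.7000)
τ = (0.1700, 0.0800, 0.0200)

velocity change Δv = (0.11333333, -0.08333333, 0.05666667)
applied force F = (3.4000, -2.5000, 1.7000)
Δω = ω₁−ω₀ = (0.04733333, 0.03000000, 0.01914286)
precession coupling = (0.0280, 0.0080, -0.0336)
τ = I·(Δω/dt) + ω₀×(Iω₀) = (0.1700, 0.0800, 0.0200)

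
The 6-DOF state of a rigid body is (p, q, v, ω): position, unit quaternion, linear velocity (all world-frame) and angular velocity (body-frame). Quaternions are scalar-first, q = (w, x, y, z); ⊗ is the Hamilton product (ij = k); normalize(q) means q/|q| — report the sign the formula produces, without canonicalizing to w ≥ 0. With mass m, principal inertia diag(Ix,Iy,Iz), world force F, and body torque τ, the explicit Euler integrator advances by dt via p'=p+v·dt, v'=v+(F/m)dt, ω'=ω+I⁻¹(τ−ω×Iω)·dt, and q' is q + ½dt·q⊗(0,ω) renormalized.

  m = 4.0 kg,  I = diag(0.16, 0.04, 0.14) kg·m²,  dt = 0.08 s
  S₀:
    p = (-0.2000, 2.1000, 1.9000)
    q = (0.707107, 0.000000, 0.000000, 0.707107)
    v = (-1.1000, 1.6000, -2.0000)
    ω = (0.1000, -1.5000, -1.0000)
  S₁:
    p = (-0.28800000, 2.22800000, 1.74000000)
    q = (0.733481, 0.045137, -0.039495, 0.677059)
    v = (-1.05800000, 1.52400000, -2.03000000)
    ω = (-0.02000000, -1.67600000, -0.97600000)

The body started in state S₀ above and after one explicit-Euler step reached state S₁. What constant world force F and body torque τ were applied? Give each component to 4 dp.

velocity change Δv = (0.04200000, -0.07600000, -0.03000000)
m·(v₁−v₀)/dt = (2.1000, -3.8000, -1.5000)
ω₁ − ω₀ = (-0.12000000, -0.17600000, 0.02400000)
applied torque τ = (-0.0900, -0.0900, 0.0600)

F = (2.1000, -3.8000, -1.5000)
τ = (-0.0900, -0.0900, 0.0600)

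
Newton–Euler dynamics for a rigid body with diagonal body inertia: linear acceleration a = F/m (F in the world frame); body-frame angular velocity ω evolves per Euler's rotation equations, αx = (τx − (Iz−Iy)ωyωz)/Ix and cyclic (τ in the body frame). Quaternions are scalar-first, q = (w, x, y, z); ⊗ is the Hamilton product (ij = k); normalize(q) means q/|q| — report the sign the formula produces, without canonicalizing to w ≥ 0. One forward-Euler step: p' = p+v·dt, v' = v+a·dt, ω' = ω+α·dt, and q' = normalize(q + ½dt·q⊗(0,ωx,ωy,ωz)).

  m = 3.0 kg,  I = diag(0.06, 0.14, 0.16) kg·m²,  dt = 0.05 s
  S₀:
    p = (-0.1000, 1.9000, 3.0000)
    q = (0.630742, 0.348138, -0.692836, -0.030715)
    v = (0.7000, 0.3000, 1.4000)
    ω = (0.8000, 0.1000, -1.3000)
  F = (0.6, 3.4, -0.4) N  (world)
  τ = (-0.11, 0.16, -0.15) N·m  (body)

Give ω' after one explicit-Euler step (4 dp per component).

ω' = (0.7105, 0.1200, -1.3489)

angular accel α = (-1.7900, 0.4000, -0.9775)
new body rate ω' = (0.7105, 0.1200, -1.3489)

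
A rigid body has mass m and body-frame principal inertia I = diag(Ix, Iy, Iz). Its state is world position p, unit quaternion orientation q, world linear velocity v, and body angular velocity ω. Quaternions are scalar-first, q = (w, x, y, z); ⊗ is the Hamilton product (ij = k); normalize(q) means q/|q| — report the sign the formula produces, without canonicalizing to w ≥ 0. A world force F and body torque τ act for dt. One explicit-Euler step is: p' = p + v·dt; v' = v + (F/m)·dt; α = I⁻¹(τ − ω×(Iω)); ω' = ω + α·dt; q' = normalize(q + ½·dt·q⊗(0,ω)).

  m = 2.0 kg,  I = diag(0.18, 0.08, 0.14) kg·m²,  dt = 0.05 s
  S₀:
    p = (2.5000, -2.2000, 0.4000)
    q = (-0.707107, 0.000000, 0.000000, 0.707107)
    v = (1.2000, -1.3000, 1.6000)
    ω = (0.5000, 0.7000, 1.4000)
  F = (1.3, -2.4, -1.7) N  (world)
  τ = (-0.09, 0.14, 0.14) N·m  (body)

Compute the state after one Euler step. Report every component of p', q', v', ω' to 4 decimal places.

gyro term ω×Iω = (0.0588, 0.0280, -0.0350)
α = I⁻¹(τ − ω×Iω) = (-0.8267, 1.4000, 1.2500)
ω' = ω + α·dt = (0.4587, 0.7700, 1.4625)
Hamilton product q⊗(0,ω) = (-0.9899498, -0.8485284, -0.1414214, -0.9899498)
q + ½dt·q⊗(0,ω), renormalized = (-0.7312, -0.0212, -0.0035, 0.6818)
a = F/m = (0.6500, -1.2000, -0.8500)
p + v·dt = (2.5600, -2.2650, 0.4800)
v + (F/m)dt = (1.2325, -1.3600, 1.5575)

p' = (2.5600, -2.2650, 0.4800)
q' = (-0.7312, -0.0212, -0.0035, 0.6818)
v' = (1.2325, -1.3600, 1.5575)
ω' = (0.4587, 0.7700, 1.4625)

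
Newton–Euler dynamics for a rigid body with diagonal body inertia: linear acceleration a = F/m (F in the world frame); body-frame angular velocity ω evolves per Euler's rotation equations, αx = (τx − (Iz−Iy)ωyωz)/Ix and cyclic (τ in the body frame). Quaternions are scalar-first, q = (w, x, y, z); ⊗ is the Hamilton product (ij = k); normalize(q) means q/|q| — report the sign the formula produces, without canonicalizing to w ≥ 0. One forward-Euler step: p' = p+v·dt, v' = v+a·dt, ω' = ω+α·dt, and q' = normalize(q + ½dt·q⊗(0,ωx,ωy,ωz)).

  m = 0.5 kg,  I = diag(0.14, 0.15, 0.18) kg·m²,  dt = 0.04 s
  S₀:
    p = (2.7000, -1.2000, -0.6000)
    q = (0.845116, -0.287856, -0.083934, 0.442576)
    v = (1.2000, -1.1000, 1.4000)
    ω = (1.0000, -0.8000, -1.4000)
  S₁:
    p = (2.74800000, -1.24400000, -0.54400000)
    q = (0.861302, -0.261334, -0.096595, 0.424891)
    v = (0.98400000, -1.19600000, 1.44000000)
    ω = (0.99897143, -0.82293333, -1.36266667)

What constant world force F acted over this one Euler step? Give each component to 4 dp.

velocity change Δv = (-0.21600000, -0.09600000, 0.04000000)
applied force F = (-2.7000, -1.2000, 0.5000)

F = (-2.7000, -1.2000, 0.5000)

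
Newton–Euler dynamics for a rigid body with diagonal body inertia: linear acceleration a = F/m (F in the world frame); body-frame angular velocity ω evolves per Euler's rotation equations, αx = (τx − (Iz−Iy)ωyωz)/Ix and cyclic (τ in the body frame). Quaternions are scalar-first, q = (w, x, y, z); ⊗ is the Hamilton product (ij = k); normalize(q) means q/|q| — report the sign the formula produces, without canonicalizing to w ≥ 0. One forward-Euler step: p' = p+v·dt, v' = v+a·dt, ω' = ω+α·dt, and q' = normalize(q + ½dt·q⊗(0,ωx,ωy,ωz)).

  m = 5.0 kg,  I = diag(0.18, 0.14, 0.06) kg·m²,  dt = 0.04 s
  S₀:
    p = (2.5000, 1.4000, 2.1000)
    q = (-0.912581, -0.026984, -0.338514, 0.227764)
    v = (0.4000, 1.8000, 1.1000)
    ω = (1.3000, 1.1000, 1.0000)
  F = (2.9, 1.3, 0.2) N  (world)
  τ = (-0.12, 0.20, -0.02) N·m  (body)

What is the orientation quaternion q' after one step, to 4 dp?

q' = (-0.9083, -0.0624, -0.3519, 0.2176)

Hamilton product q⊗(0,ω) = (0.1796806, -1.7754097, -0.6807619, -0.5021952)
q' = normalize(q + ½dt·q⊗(0,ω)) = (-0.9083, -0.0624, -0.3519, 0.2176)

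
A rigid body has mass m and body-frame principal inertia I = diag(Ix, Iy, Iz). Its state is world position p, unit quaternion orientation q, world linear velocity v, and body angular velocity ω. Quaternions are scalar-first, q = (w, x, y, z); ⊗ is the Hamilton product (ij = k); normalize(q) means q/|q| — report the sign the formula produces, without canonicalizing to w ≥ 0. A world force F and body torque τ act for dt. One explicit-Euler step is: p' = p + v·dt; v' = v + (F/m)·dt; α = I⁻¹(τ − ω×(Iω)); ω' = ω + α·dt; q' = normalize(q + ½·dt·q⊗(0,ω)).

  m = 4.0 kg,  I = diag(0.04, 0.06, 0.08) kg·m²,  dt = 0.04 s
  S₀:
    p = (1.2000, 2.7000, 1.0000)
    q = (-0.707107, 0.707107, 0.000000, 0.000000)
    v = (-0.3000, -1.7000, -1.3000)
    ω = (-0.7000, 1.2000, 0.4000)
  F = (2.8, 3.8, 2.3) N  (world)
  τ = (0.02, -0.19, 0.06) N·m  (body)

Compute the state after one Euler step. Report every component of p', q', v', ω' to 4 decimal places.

p' = (1.1880, 2.6320, 0.9480)
q' = (-0.6969, 0.7167, -0.0226, 0.0113)
v' = (-0.2720, -1.6620, -1.2770)
ω' = (-0.6896, 1.0659, 0.4384)

ω×(Iω) gyroscopic = (0.0096, 0.0112, -0.0168)
α = I⁻¹(τ − ω×Iω) = (0.2600, -3.3533, 0.9600)
ω' = ω + α·dt = (-0.6896, 1.0659, 0.4384)
Hamilton product q⊗(0,ω) = (0.4949749, 0.4949749, -1.1313712, 0.5656856)
q + ½dt·q⊗(0,ω), renormalized = (-0.6969, 0.7167, -0.0226, 0.0113)
p' = p + v·dt = (1.1880, 2.6320, 0.9480)
v' = v + a·dt = (-0.2720, -1.6620, -1.2770)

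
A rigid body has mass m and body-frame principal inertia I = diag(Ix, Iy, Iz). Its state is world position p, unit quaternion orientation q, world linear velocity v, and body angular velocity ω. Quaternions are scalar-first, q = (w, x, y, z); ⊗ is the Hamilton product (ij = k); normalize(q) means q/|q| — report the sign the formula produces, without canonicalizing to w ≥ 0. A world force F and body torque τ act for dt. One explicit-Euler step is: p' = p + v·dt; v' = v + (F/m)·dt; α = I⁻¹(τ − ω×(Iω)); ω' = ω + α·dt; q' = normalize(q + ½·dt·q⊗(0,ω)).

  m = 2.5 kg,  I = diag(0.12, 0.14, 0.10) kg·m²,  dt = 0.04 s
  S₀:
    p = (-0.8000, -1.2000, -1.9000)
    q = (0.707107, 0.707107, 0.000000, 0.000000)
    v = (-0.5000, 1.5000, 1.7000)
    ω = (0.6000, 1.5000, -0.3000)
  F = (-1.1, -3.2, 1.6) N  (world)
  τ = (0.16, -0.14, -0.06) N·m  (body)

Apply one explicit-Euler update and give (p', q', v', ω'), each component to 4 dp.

p' = (-0.8200, -1.1400, -1.8320)
q' = (0.6982, 0.7152, 0.0254, 0.0170)
v' = (-0.5176, 1.4488, 1.7256)
ω' = (0.6473, 1.4610, -0.3312)

precession coupling ω×(Iω) = (0.0180, -0.0036, 0.0180)
α = I⁻¹(τ − ω×Iω) = (1.1833, -0.9743, -0.7800)
ω' = ω + α·dt = (0.6473, 1.4610, -0.3312)
Hamilton product q⊗(0,ω) = (-0.4242642, 0.4242642, 1.2727926, 0.8485284)
q + ½dt·q⊗(0,ω), renormalized = (0.6982, 0.7152, 0.0254, 0.0170)
a = F/m = (-0.4400, -1.2800, 0.6400)
p' = p + v·dt = (-0.8200, -1.1400, -1.8320)
v' = v + a·dt = (-0.5176, 1.4488, 1.7256)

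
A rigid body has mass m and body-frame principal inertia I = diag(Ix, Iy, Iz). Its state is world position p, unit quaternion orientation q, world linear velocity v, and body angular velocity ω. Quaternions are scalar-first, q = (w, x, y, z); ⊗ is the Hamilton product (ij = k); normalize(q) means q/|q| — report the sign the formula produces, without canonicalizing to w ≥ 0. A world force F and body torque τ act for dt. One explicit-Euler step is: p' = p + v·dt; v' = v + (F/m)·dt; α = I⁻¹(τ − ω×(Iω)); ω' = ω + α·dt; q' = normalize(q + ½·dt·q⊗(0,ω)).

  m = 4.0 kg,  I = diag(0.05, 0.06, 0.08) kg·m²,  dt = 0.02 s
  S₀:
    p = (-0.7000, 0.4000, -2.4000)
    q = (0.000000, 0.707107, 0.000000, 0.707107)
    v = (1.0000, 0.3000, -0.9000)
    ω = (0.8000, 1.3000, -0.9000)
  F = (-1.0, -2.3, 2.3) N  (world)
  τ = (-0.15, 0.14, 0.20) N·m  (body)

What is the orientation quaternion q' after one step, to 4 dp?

2q̇ = q⊗(0,ω) = (0.0707107, -0.9192391, 1.2020819, 0.9192391)
q' = normalize(q + ½dt·q⊗(0,ω)) = (0.0007, 0.6978, 0.0120, 0.7162)

q' = (0.0007, 0.6978, 0.0120, 0.7162)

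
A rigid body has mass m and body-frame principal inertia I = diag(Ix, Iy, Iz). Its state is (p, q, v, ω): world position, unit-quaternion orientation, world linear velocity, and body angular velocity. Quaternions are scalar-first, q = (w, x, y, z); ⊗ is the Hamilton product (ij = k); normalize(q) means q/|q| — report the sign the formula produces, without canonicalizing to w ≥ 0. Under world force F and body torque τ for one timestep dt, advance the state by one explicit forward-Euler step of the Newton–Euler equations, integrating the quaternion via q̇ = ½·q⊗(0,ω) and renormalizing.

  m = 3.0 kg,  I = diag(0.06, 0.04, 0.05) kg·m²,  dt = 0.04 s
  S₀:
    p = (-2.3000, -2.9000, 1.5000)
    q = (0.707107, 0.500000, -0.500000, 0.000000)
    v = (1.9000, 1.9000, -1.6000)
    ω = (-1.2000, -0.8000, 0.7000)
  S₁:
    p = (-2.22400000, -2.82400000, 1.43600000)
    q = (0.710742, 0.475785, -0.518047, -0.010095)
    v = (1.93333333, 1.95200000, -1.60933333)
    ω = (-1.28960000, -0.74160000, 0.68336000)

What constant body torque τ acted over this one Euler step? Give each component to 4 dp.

rate change Δω = (-0.08960000, 0.05840000, -0.01664000)
ω₀×(Iω₀) = (-0.0056, -0.0084, -0.0192)
I·α + gyro = (-0.1400, 0.0500, -0.0400)

τ = (-0.1400, 0.0500, -0.0400)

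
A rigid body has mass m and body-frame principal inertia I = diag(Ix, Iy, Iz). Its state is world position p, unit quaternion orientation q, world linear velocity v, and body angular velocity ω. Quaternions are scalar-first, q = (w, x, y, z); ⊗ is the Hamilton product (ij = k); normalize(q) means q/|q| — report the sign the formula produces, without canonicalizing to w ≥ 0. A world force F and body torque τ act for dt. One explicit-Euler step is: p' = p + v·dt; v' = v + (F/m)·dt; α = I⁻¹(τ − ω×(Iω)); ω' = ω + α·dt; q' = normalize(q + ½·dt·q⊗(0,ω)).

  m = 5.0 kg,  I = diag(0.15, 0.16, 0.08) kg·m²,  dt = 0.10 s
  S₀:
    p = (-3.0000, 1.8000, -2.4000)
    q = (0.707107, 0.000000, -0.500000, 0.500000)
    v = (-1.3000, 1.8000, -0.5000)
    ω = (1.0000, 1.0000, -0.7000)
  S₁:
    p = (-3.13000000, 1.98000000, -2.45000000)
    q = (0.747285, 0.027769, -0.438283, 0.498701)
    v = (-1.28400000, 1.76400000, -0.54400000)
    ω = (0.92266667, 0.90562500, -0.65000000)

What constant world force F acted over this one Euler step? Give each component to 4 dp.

Δv = v₁−v₀ = (0.01600000, -0.03600000, -0.04400000)
m·(v₁−v₀)/dt = (0.8000, -1.8000, -2.2000)

F = (0.8000, -1.8000, -2.2000)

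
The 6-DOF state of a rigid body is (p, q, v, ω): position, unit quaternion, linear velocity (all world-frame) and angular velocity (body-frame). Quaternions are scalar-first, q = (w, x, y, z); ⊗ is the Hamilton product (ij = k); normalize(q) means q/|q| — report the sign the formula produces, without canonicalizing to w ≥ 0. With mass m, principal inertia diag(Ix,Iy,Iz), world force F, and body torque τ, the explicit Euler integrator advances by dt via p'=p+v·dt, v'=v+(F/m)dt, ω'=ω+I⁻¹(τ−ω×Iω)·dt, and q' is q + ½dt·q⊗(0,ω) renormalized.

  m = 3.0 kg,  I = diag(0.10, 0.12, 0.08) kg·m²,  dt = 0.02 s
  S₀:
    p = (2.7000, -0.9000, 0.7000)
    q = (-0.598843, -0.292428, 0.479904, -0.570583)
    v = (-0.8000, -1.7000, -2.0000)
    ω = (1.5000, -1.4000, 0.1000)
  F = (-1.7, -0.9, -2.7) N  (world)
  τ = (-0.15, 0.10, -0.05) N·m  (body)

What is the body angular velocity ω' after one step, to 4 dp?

ω' = (1.4689, -1.3838, 0.0980)

precession coupling ω×(Iω) = (0.0056, 0.0030, -0.0420)
α = I⁻¹(τ − ω×Iω) = (-1.5560, 0.8083, -0.1000)
new body rate ω' = (1.4689, -1.3838, 0.0980)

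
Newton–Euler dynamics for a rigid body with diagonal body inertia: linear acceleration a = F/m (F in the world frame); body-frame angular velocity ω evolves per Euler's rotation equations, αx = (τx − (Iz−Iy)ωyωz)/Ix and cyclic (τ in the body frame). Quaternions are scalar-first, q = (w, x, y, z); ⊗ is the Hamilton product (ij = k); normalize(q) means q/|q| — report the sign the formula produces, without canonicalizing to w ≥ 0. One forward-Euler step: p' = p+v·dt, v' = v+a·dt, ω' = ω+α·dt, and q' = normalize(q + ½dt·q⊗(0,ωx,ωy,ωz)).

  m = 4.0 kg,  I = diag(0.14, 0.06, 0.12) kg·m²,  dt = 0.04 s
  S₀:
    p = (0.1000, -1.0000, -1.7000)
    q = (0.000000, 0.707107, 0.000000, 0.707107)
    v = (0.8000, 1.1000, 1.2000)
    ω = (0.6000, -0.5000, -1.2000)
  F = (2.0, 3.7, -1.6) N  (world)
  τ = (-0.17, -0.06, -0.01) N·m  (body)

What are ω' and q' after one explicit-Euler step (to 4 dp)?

precession coupling ω×(Iω) = (0.0360, -0.0144, 0.0240)
angular accel α = (-1.4714, -0.7600, -0.2833)
ω' = ω + α·dt = (0.5411, -0.5304, -1.2113)
q⊗(0,ω) = (0.4242642, 0.3535535, 1.2727926, -0.3535535)
q + ½dt·q⊗(0,ω), renormalized = (0.0085, 0.7139, 0.0254, 0.6997)

ω' = (0.5411, -0.5304, -1.2113)
q' = (0.0085, 0.7139, 0.0254, 0.6997)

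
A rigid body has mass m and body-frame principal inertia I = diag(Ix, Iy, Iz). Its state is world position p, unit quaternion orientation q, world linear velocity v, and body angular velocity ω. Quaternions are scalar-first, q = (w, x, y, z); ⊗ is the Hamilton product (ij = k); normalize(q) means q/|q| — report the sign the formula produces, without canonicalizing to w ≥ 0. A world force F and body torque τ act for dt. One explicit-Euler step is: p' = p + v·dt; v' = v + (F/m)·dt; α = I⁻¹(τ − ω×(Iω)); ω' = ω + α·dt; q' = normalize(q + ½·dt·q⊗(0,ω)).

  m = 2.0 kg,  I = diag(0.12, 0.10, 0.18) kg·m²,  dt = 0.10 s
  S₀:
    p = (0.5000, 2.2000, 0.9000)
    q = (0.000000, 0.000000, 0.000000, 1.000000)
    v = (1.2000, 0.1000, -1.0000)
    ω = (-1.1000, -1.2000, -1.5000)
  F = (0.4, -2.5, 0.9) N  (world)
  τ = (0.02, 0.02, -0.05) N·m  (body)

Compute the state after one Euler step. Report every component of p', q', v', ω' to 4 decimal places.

a = F/m = (0.2000, -1.2500, 0.4500)
p + v·dt = (0.6200, 2.2100, 0.8000)
v' = v + a·dt = (1.2200, -0.0250, -0.9550)
precession coupling ω×(Iω) = (0.1440, -0.0990, -0.0264)
angular accel α = (-1.0333, 1.1900, -0.1311)
ω + α·dt = (-1.2033, -1.0810, -1.5131)
Hamilton product q⊗(0,ω) = (1.5000000, 1.2000000, -1.1000000, 0.0000000)
updated quaternion q' = (0.0745, 0.0596, -0.0547, 0.9939)

p' = (0.6200, 2.2100, 0.8000)
q' = (0.0745, 0.0596, -0.0547, 0.9939)
v' = (1.2200, -0.0250, -0.9550)
ω' = (-1.2033, -1.0810, -1.5131)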